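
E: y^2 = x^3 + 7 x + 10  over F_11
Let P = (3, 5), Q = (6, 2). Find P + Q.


P != Q, so use the chord formula.
s = (y2 - y1) / (x2 - x1) = (8) / (3) mod 11 = 10
x3 = s^2 - x1 - x2 mod 11 = 10^2 - 3 - 6 = 3
y3 = s (x1 - x3) - y1 mod 11 = 10 * (3 - 3) - 5 = 6

P + Q = (3, 6)


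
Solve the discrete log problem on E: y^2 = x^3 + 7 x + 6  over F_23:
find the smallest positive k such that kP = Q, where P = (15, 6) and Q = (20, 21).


Enumerate multiples of P until we hit Q = (20, 21):
  1P = (15, 6)
  2P = (19, 12)
  3P = (20, 21)
Match found at i = 3.

k = 3


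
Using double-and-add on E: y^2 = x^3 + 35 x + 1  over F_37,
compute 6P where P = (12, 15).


k = 6 = 110_2 (binary, LSB first: 011)
Double-and-add from P = (12, 15):
  bit 0 = 0: acc unchanged = O
  bit 1 = 1: acc = O + (17, 12) = (17, 12)
  bit 2 = 1: acc = (17, 12) + (0, 1) = (8, 33)

6P = (8, 33)


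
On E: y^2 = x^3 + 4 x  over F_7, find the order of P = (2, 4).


Compute successive multiples of P until we hit O:
  1P = (2, 4)
  2P = (0, 0)
  3P = (2, 3)
  4P = O

ord(P) = 4


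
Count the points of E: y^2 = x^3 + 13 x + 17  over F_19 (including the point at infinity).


For each x in F_19, count y with y^2 = x^3 + 13 x + 17 mod 19:
  x = 0: RHS = 17, y in [6, 13]  -> 2 point(s)
  x = 3: RHS = 7, y in [8, 11]  -> 2 point(s)
  x = 4: RHS = 0, y in [0]  -> 1 point(s)
  x = 5: RHS = 17, y in [6, 13]  -> 2 point(s)
  x = 6: RHS = 7, y in [8, 11]  -> 2 point(s)
  x = 8: RHS = 6, y in [5, 14]  -> 2 point(s)
  x = 10: RHS = 7, y in [8, 11]  -> 2 point(s)
  x = 11: RHS = 9, y in [3, 16]  -> 2 point(s)
  x = 12: RHS = 1, y in [1, 18]  -> 2 point(s)
  x = 14: RHS = 17, y in [6, 13]  -> 2 point(s)
Affine points: 19. Add the point at infinity: total = 20.

#E(F_19) = 20


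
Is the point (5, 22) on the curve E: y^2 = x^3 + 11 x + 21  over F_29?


Check whether y^2 = x^3 + 11 x + 21 (mod 29) for (x, y) = (5, 22).
LHS: y^2 = 22^2 mod 29 = 20
RHS: x^3 + 11 x + 21 = 5^3 + 11*5 + 21 mod 29 = 27
LHS != RHS

No, not on the curve


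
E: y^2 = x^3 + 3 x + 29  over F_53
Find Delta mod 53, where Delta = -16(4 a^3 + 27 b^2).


4 a^3 + 27 b^2 = 4*3^3 + 27*29^2 = 108 + 22707 = 22815
Delta = -16 * (22815) = -365040
Delta mod 53 = 24

Delta = 24 (mod 53)


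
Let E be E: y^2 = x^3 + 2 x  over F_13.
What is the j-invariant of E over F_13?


Delta = -16(4 a^3 + 27 b^2) mod 13 = 8
-1728 * (4 a)^3 = -1728 * (4*2)^3 mod 13 = 5
j = 5 * 8^(-1) mod 13 = 12

j = 12 (mod 13)


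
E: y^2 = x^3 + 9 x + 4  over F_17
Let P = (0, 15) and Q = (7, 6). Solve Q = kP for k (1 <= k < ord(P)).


Enumerate multiples of P until we hit Q = (7, 6):
  1P = (0, 15)
  2P = (4, 11)
  3P = (14, 16)
  4P = (5, 15)
  5P = (12, 2)
  6P = (7, 11)
  7P = (2, 8)
  8P = (6, 6)
  9P = (9, 7)
  10P = (9, 10)
  11P = (6, 11)
  12P = (2, 9)
  13P = (7, 6)
Match found at i = 13.

k = 13


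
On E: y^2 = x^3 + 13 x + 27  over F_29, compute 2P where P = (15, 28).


Doubling: s = (3 x1^2 + a) / (2 y1)
s = (3*15^2 + 13) / (2*28) mod 29 = 4
x3 = s^2 - 2 x1 mod 29 = 4^2 - 2*15 = 15
y3 = s (x1 - x3) - y1 mod 29 = 4 * (15 - 15) - 28 = 1

2P = (15, 1)


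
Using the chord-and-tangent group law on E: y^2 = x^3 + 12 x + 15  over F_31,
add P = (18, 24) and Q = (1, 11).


P != Q, so use the chord formula.
s = (y2 - y1) / (x2 - x1) = (18) / (14) mod 31 = 19
x3 = s^2 - x1 - x2 mod 31 = 19^2 - 18 - 1 = 1
y3 = s (x1 - x3) - y1 mod 31 = 19 * (18 - 1) - 24 = 20

P + Q = (1, 20)


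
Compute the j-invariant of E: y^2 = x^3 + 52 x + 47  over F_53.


Delta = -16(4 a^3 + 27 b^2) mod 53 = 41
-1728 * (4 a)^3 = -1728 * (4*52)^3 mod 53 = 34
j = 34 * 41^(-1) mod 53 = 6

j = 6 (mod 53)


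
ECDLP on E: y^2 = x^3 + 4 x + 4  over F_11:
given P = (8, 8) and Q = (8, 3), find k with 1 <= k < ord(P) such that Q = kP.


Enumerate multiples of P until we hit Q = (8, 3):
  1P = (8, 8)
  2P = (0, 2)
  3P = (7, 1)
  4P = (1, 8)
  5P = (2, 3)
  6P = (2, 8)
  7P = (1, 3)
  8P = (7, 10)
  9P = (0, 9)
  10P = (8, 3)
Match found at i = 10.

k = 10


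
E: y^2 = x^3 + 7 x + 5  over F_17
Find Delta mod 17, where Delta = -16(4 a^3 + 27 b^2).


4 a^3 + 27 b^2 = 4*7^3 + 27*5^2 = 1372 + 675 = 2047
Delta = -16 * (2047) = -32752
Delta mod 17 = 7

Delta = 7 (mod 17)


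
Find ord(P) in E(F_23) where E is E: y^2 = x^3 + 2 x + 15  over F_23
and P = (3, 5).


Compute successive multiples of P until we hit O:
  1P = (3, 5)
  2P = (10, 0)
  3P = (3, 18)
  4P = O

ord(P) = 4


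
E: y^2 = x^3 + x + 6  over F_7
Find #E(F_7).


For each x in F_7, count y with y^2 = x^3 + 1 x + 6 mod 7:
  x = 1: RHS = 1, y in [1, 6]  -> 2 point(s)
  x = 2: RHS = 2, y in [3, 4]  -> 2 point(s)
  x = 3: RHS = 1, y in [1, 6]  -> 2 point(s)
  x = 4: RHS = 4, y in [2, 5]  -> 2 point(s)
  x = 6: RHS = 4, y in [2, 5]  -> 2 point(s)
Affine points: 10. Add the point at infinity: total = 11.

#E(F_7) = 11


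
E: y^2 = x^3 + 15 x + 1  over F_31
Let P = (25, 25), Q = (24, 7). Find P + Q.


P != Q, so use the chord formula.
s = (y2 - y1) / (x2 - x1) = (13) / (30) mod 31 = 18
x3 = s^2 - x1 - x2 mod 31 = 18^2 - 25 - 24 = 27
y3 = s (x1 - x3) - y1 mod 31 = 18 * (25 - 27) - 25 = 1

P + Q = (27, 1)


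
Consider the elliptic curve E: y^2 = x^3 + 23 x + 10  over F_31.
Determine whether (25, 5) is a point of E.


Check whether y^2 = x^3 + 23 x + 10 (mod 31) for (x, y) = (25, 5).
LHS: y^2 = 5^2 mod 31 = 25
RHS: x^3 + 23 x + 10 = 25^3 + 23*25 + 10 mod 31 = 28
LHS != RHS

No, not on the curve


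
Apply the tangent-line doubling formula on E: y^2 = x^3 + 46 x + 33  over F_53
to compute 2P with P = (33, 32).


Doubling: s = (3 x1^2 + a) / (2 y1)
s = (3*33^2 + 46) / (2*32) mod 53 = 41
x3 = s^2 - 2 x1 mod 53 = 41^2 - 2*33 = 25
y3 = s (x1 - x3) - y1 mod 53 = 41 * (33 - 25) - 32 = 31

2P = (25, 31)


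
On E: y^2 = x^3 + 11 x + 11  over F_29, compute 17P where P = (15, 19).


k = 17 = 10001_2 (binary, LSB first: 10001)
Double-and-add from P = (15, 19):
  bit 0 = 1: acc = O + (15, 19) = (15, 19)
  bit 1 = 0: acc unchanged = (15, 19)
  bit 2 = 0: acc unchanged = (15, 19)
  bit 3 = 0: acc unchanged = (15, 19)
  bit 4 = 1: acc = (15, 19) + (24, 18) = (14, 26)

17P = (14, 26)


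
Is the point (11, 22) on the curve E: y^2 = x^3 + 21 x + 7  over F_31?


Check whether y^2 = x^3 + 21 x + 7 (mod 31) for (x, y) = (11, 22).
LHS: y^2 = 22^2 mod 31 = 19
RHS: x^3 + 21 x + 7 = 11^3 + 21*11 + 7 mod 31 = 19
LHS = RHS

Yes, on the curve


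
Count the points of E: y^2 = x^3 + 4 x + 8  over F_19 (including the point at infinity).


For each x in F_19, count y with y^2 = x^3 + 4 x + 8 mod 19:
  x = 2: RHS = 5, y in [9, 10]  -> 2 point(s)
  x = 3: RHS = 9, y in [3, 16]  -> 2 point(s)
  x = 5: RHS = 1, y in [1, 18]  -> 2 point(s)
  x = 6: RHS = 1, y in [1, 18]  -> 2 point(s)
  x = 8: RHS = 1, y in [1, 18]  -> 2 point(s)
  x = 12: RHS = 17, y in [6, 13]  -> 2 point(s)
  x = 15: RHS = 4, y in [2, 17]  -> 2 point(s)
  x = 16: RHS = 7, y in [8, 11]  -> 2 point(s)
  x = 17: RHS = 11, y in [7, 12]  -> 2 point(s)
Affine points: 18. Add the point at infinity: total = 19.

#E(F_19) = 19


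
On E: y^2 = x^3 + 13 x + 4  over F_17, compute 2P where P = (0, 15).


Doubling: s = (3 x1^2 + a) / (2 y1)
s = (3*0^2 + 13) / (2*15) mod 17 = 1
x3 = s^2 - 2 x1 mod 17 = 1^2 - 2*0 = 1
y3 = s (x1 - x3) - y1 mod 17 = 1 * (0 - 1) - 15 = 1

2P = (1, 1)


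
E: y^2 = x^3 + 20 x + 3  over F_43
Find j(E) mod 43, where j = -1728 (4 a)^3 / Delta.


Delta = -16(4 a^3 + 27 b^2) mod 43 = 26
-1728 * (4 a)^3 = -1728 * (4*20)^3 mod 43 = 8
j = 8 * 26^(-1) mod 43 = 40

j = 40 (mod 43)


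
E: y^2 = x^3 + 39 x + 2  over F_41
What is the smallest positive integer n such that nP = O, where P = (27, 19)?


Compute successive multiples of P until we hit O:
  1P = (27, 19)
  2P = (3, 8)
  3P = (10, 11)
  4P = (36, 25)
  5P = (24, 24)
  6P = (11, 9)
  7P = (13, 0)
  8P = (11, 32)
  ... (continuing to 14P)
  14P = O

ord(P) = 14


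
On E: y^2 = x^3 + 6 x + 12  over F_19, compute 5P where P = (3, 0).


k = 5 = 101_2 (binary, LSB first: 101)
Double-and-add from P = (3, 0):
  bit 0 = 1: acc = O + (3, 0) = (3, 0)
  bit 1 = 0: acc unchanged = (3, 0)
  bit 2 = 1: acc = (3, 0) + O = (3, 0)

5P = (3, 0)


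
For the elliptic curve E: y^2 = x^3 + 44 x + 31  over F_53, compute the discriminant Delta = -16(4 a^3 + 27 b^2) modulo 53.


4 a^3 + 27 b^2 = 4*44^3 + 27*31^2 = 340736 + 25947 = 366683
Delta = -16 * (366683) = -5866928
Delta mod 53 = 13

Delta = 13 (mod 53)


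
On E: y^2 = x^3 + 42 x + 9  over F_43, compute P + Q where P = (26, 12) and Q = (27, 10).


P != Q, so use the chord formula.
s = (y2 - y1) / (x2 - x1) = (41) / (1) mod 43 = 41
x3 = s^2 - x1 - x2 mod 43 = 41^2 - 26 - 27 = 37
y3 = s (x1 - x3) - y1 mod 43 = 41 * (26 - 37) - 12 = 10

P + Q = (37, 10)


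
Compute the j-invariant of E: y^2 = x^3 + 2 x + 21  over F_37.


Delta = -16(4 a^3 + 27 b^2) mod 37 = 7
-1728 * (4 a)^3 = -1728 * (4*2)^3 mod 37 = 8
j = 8 * 7^(-1) mod 37 = 17

j = 17 (mod 37)


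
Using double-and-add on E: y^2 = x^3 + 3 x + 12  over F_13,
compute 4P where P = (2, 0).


k = 4 = 100_2 (binary, LSB first: 001)
Double-and-add from P = (2, 0):
  bit 0 = 0: acc unchanged = O
  bit 1 = 0: acc unchanged = O
  bit 2 = 1: acc = O + O = O

4P = O


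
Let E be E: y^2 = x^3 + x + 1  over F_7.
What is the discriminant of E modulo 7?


4 a^3 + 27 b^2 = 4*1^3 + 27*1^2 = 4 + 27 = 31
Delta = -16 * (31) = -496
Delta mod 7 = 1

Delta = 1 (mod 7)


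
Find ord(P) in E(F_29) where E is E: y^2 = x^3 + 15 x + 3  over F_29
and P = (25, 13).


Compute successive multiples of P until we hit O:
  1P = (25, 13)
  2P = (14, 17)
  3P = (28, 25)
  4P = (21, 3)
  5P = (11, 22)
  6P = (27, 9)
  7P = (10, 15)
  8P = (10, 14)
  ... (continuing to 15P)
  15P = O

ord(P) = 15


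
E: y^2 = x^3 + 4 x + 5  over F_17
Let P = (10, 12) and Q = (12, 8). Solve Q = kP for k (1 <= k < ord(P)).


Enumerate multiples of P until we hit Q = (12, 8):
  1P = (10, 12)
  2P = (12, 8)
Match found at i = 2.

k = 2


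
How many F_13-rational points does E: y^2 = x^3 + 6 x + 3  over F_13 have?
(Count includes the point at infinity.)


For each x in F_13, count y with y^2 = x^3 + 6 x + 3 mod 13:
  x = 0: RHS = 3, y in [4, 9]  -> 2 point(s)
  x = 1: RHS = 10, y in [6, 7]  -> 2 point(s)
  x = 2: RHS = 10, y in [6, 7]  -> 2 point(s)
  x = 3: RHS = 9, y in [3, 10]  -> 2 point(s)
  x = 4: RHS = 0, y in [0]  -> 1 point(s)
  x = 8: RHS = 4, y in [2, 11]  -> 2 point(s)
  x = 10: RHS = 10, y in [6, 7]  -> 2 point(s)
  x = 11: RHS = 9, y in [3, 10]  -> 2 point(s)
  x = 12: RHS = 9, y in [3, 10]  -> 2 point(s)
Affine points: 17. Add the point at infinity: total = 18.

#E(F_13) = 18


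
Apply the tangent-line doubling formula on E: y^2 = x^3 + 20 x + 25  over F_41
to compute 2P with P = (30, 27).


Doubling: s = (3 x1^2 + a) / (2 y1)
s = (3*30^2 + 20) / (2*27) mod 41 = 20
x3 = s^2 - 2 x1 mod 41 = 20^2 - 2*30 = 12
y3 = s (x1 - x3) - y1 mod 41 = 20 * (30 - 12) - 27 = 5

2P = (12, 5)


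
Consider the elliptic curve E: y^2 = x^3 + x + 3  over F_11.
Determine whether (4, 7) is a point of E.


Check whether y^2 = x^3 + 1 x + 3 (mod 11) for (x, y) = (4, 7).
LHS: y^2 = 7^2 mod 11 = 5
RHS: x^3 + 1 x + 3 = 4^3 + 1*4 + 3 mod 11 = 5
LHS = RHS

Yes, on the curve


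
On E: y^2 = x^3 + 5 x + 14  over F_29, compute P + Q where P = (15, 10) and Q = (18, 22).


P != Q, so use the chord formula.
s = (y2 - y1) / (x2 - x1) = (12) / (3) mod 29 = 4
x3 = s^2 - x1 - x2 mod 29 = 4^2 - 15 - 18 = 12
y3 = s (x1 - x3) - y1 mod 29 = 4 * (15 - 12) - 10 = 2

P + Q = (12, 2)


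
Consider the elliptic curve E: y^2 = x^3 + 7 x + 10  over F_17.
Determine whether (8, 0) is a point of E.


Check whether y^2 = x^3 + 7 x + 10 (mod 17) for (x, y) = (8, 0).
LHS: y^2 = 0^2 mod 17 = 0
RHS: x^3 + 7 x + 10 = 8^3 + 7*8 + 10 mod 17 = 0
LHS = RHS

Yes, on the curve


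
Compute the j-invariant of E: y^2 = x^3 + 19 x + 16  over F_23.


Delta = -16(4 a^3 + 27 b^2) mod 23 = 17
-1728 * (4 a)^3 = -1728 * (4*19)^3 mod 23 = 6
j = 6 * 17^(-1) mod 23 = 22

j = 22 (mod 23)


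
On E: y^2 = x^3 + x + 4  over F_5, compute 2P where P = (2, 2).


k = 2 = 10_2 (binary, LSB first: 01)
Double-and-add from P = (2, 2):
  bit 0 = 0: acc unchanged = O
  bit 1 = 1: acc = O + (0, 2) = (0, 2)

2P = (0, 2)


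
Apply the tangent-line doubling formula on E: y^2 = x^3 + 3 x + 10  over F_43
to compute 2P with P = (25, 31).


Doubling: s = (3 x1^2 + a) / (2 y1)
s = (3*25^2 + 3) / (2*31) mod 43 = 40
x3 = s^2 - 2 x1 mod 43 = 40^2 - 2*25 = 2
y3 = s (x1 - x3) - y1 mod 43 = 40 * (25 - 2) - 31 = 29

2P = (2, 29)


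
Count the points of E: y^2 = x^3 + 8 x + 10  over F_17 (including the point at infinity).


For each x in F_17, count y with y^2 = x^3 + 8 x + 10 mod 17:
  x = 1: RHS = 2, y in [6, 11]  -> 2 point(s)
  x = 2: RHS = 0, y in [0]  -> 1 point(s)
  x = 4: RHS = 4, y in [2, 15]  -> 2 point(s)
  x = 6: RHS = 2, y in [6, 11]  -> 2 point(s)
  x = 7: RHS = 1, y in [1, 16]  -> 2 point(s)
  x = 8: RHS = 8, y in [5, 12]  -> 2 point(s)
  x = 10: RHS = 2, y in [6, 11]  -> 2 point(s)
  x = 11: RHS = 1, y in [1, 16]  -> 2 point(s)
  x = 12: RHS = 15, y in [7, 10]  -> 2 point(s)
  x = 13: RHS = 16, y in [4, 13]  -> 2 point(s)
  x = 16: RHS = 1, y in [1, 16]  -> 2 point(s)
Affine points: 21. Add the point at infinity: total = 22.

#E(F_17) = 22


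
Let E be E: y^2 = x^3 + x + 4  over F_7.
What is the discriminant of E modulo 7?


4 a^3 + 27 b^2 = 4*1^3 + 27*4^2 = 4 + 432 = 436
Delta = -16 * (436) = -6976
Delta mod 7 = 3

Delta = 3 (mod 7)


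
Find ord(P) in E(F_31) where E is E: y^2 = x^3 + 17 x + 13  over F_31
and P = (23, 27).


Compute successive multiples of P until we hit O:
  1P = (23, 27)
  2P = (17, 10)
  3P = (24, 27)
  4P = (15, 4)
  5P = (25, 6)
  6P = (8, 17)
  7P = (28, 11)
  8P = (20, 13)
  ... (continuing to 32P)
  32P = O

ord(P) = 32


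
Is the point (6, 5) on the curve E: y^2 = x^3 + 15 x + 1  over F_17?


Check whether y^2 = x^3 + 15 x + 1 (mod 17) for (x, y) = (6, 5).
LHS: y^2 = 5^2 mod 17 = 8
RHS: x^3 + 15 x + 1 = 6^3 + 15*6 + 1 mod 17 = 1
LHS != RHS

No, not on the curve


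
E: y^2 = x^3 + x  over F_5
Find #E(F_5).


For each x in F_5, count y with y^2 = x^3 + 1 x + 0 mod 5:
  x = 0: RHS = 0, y in [0]  -> 1 point(s)
  x = 2: RHS = 0, y in [0]  -> 1 point(s)
  x = 3: RHS = 0, y in [0]  -> 1 point(s)
Affine points: 3. Add the point at infinity: total = 4.

#E(F_5) = 4


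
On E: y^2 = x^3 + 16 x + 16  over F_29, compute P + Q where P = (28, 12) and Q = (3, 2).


P != Q, so use the chord formula.
s = (y2 - y1) / (x2 - x1) = (19) / (4) mod 29 = 12
x3 = s^2 - x1 - x2 mod 29 = 12^2 - 28 - 3 = 26
y3 = s (x1 - x3) - y1 mod 29 = 12 * (28 - 26) - 12 = 12

P + Q = (26, 12)


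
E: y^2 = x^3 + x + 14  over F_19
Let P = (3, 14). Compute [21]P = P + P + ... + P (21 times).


k = 21 = 10101_2 (binary, LSB first: 10101)
Double-and-add from P = (3, 14):
  bit 0 = 1: acc = O + (3, 14) = (3, 14)
  bit 1 = 0: acc unchanged = (3, 14)
  bit 2 = 1: acc = (3, 14) + (10, 6) = (17, 2)
  bit 3 = 0: acc unchanged = (17, 2)
  bit 4 = 1: acc = (17, 2) + (9, 12) = (10, 13)

21P = (10, 13)


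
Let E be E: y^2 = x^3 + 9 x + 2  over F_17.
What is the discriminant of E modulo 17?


4 a^3 + 27 b^2 = 4*9^3 + 27*2^2 = 2916 + 108 = 3024
Delta = -16 * (3024) = -48384
Delta mod 17 = 15

Delta = 15 (mod 17)


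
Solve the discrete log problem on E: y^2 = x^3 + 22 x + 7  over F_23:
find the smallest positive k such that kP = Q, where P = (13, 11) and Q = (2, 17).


Enumerate multiples of P until we hit Q = (2, 17):
  1P = (13, 11)
  2P = (20, 12)
  3P = (21, 1)
  4P = (15, 3)
  5P = (11, 4)
  6P = (17, 21)
  7P = (5, 9)
  8P = (18, 5)
  9P = (10, 13)
  10P = (3, 13)
  11P = (19, 4)
  12P = (16, 4)
  13P = (2, 17)
Match found at i = 13.

k = 13


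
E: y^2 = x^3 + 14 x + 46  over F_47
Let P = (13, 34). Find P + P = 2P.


Doubling: s = (3 x1^2 + a) / (2 y1)
s = (3*13^2 + 14) / (2*34) mod 47 = 36
x3 = s^2 - 2 x1 mod 47 = 36^2 - 2*13 = 1
y3 = s (x1 - x3) - y1 mod 47 = 36 * (13 - 1) - 34 = 22

2P = (1, 22)


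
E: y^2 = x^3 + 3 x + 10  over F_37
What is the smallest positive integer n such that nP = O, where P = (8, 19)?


Compute successive multiples of P until we hit O:
  1P = (8, 19)
  2P = (10, 35)
  3P = (9, 10)
  4P = (27, 4)
  5P = (14, 13)
  6P = (16, 26)
  7P = (34, 23)
  8P = (4, 30)
  ... (continuing to 41P)
  41P = O

ord(P) = 41


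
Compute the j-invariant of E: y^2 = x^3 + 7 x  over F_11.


Delta = -16(4 a^3 + 27 b^2) mod 11 = 4
-1728 * (4 a)^3 = -1728 * (4*7)^3 mod 11 = 4
j = 4 * 4^(-1) mod 11 = 1

j = 1 (mod 11)


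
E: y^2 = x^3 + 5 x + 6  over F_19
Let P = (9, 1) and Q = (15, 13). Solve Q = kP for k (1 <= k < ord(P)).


Enumerate multiples of P until we hit Q = (15, 13):
  1P = (9, 1)
  2P = (6, 10)
  3P = (13, 11)
  4P = (8, 11)
  5P = (7, 17)
  6P = (10, 7)
  7P = (17, 8)
  8P = (0, 14)
  9P = (2, 10)
  10P = (5, 2)
  11P = (11, 9)
  12P = (15, 13)
Match found at i = 12.

k = 12


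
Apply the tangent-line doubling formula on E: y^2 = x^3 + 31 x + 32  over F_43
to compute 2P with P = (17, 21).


Doubling: s = (3 x1^2 + a) / (2 y1)
s = (3*17^2 + 31) / (2*21) mod 43 = 5
x3 = s^2 - 2 x1 mod 43 = 5^2 - 2*17 = 34
y3 = s (x1 - x3) - y1 mod 43 = 5 * (17 - 34) - 21 = 23

2P = (34, 23)


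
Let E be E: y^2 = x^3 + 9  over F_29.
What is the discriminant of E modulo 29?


4 a^3 + 27 b^2 = 4*0^3 + 27*9^2 = 0 + 2187 = 2187
Delta = -16 * (2187) = -34992
Delta mod 29 = 11

Delta = 11 (mod 29)


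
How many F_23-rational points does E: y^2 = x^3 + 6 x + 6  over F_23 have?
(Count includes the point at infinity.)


For each x in F_23, count y with y^2 = x^3 + 6 x + 6 mod 23:
  x = 0: RHS = 6, y in [11, 12]  -> 2 point(s)
  x = 1: RHS = 13, y in [6, 17]  -> 2 point(s)
  x = 2: RHS = 3, y in [7, 16]  -> 2 point(s)
  x = 4: RHS = 2, y in [5, 18]  -> 2 point(s)
  x = 5: RHS = 0, y in [0]  -> 1 point(s)
  x = 7: RHS = 0, y in [0]  -> 1 point(s)
  x = 10: RHS = 8, y in [10, 13]  -> 2 point(s)
  x = 11: RHS = 0, y in [0]  -> 1 point(s)
  x = 12: RHS = 12, y in [9, 14]  -> 2 point(s)
  x = 13: RHS = 4, y in [2, 21]  -> 2 point(s)
  x = 16: RHS = 12, y in [9, 14]  -> 2 point(s)
  x = 18: RHS = 12, y in [9, 14]  -> 2 point(s)
  x = 21: RHS = 9, y in [3, 20]  -> 2 point(s)
Affine points: 23. Add the point at infinity: total = 24.

#E(F_23) = 24


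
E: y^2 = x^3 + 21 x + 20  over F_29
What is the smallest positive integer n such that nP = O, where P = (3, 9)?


Compute successive multiples of P until we hit O:
  1P = (3, 9)
  2P = (14, 10)
  3P = (18, 16)
  4P = (1, 19)
  5P = (21, 23)
  6P = (21, 6)
  7P = (1, 10)
  8P = (18, 13)
  ... (continuing to 11P)
  11P = O

ord(P) = 11


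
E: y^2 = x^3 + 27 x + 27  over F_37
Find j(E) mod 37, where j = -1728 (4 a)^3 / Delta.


Delta = -16(4 a^3 + 27 b^2) mod 37 = 6
-1728 * (4 a)^3 = -1728 * (4*27)^3 mod 37 = 36
j = 36 * 6^(-1) mod 37 = 6

j = 6 (mod 37)


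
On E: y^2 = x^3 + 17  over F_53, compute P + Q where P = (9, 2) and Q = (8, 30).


P != Q, so use the chord formula.
s = (y2 - y1) / (x2 - x1) = (28) / (52) mod 53 = 25
x3 = s^2 - x1 - x2 mod 53 = 25^2 - 9 - 8 = 25
y3 = s (x1 - x3) - y1 mod 53 = 25 * (9 - 25) - 2 = 22

P + Q = (25, 22)


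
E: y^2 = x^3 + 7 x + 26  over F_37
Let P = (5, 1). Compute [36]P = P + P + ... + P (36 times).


k = 36 = 100100_2 (binary, LSB first: 001001)
Double-and-add from P = (5, 1):
  bit 0 = 0: acc unchanged = O
  bit 1 = 0: acc unchanged = O
  bit 2 = 1: acc = O + (0, 10) = (0, 10)
  bit 3 = 0: acc unchanged = (0, 10)
  bit 4 = 0: acc unchanged = (0, 10)
  bit 5 = 1: acc = (0, 10) + (7, 14) = (19, 32)

36P = (19, 32)


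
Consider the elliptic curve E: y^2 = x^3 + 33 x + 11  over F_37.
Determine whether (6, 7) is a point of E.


Check whether y^2 = x^3 + 33 x + 11 (mod 37) for (x, y) = (6, 7).
LHS: y^2 = 7^2 mod 37 = 12
RHS: x^3 + 33 x + 11 = 6^3 + 33*6 + 11 mod 37 = 18
LHS != RHS

No, not on the curve


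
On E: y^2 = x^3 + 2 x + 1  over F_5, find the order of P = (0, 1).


Compute successive multiples of P until we hit O:
  1P = (0, 1)
  2P = (1, 3)
  3P = (3, 3)
  4P = (3, 2)
  5P = (1, 2)
  6P = (0, 4)
  7P = O

ord(P) = 7


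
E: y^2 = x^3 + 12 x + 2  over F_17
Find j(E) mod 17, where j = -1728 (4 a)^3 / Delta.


Delta = -16(4 a^3 + 27 b^2) mod 17 = 16
-1728 * (4 a)^3 = -1728 * (4*12)^3 mod 17 = 8
j = 8 * 16^(-1) mod 17 = 9

j = 9 (mod 17)


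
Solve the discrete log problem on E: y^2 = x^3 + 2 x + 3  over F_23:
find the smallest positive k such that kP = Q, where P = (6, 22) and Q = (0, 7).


Enumerate multiples of P until we hit Q = (0, 7):
  1P = (6, 22)
  2P = (0, 16)
  3P = (18, 12)
  4P = (8, 18)
  5P = (13, 15)
  6P = (5, 0)
  7P = (13, 8)
  8P = (8, 5)
  9P = (18, 11)
  10P = (0, 7)
Match found at i = 10.

k = 10


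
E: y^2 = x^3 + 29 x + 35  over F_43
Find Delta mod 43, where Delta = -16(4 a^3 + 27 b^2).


4 a^3 + 27 b^2 = 4*29^3 + 27*35^2 = 97556 + 33075 = 130631
Delta = -16 * (130631) = -2090096
Delta mod 43 = 5

Delta = 5 (mod 43)


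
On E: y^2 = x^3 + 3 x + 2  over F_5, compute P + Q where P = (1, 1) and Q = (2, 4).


P != Q, so use the chord formula.
s = (y2 - y1) / (x2 - x1) = (3) / (1) mod 5 = 3
x3 = s^2 - x1 - x2 mod 5 = 3^2 - 1 - 2 = 1
y3 = s (x1 - x3) - y1 mod 5 = 3 * (1 - 1) - 1 = 4

P + Q = (1, 4)


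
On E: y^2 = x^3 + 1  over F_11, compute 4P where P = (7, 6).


k = 4 = 100_2 (binary, LSB first: 001)
Double-and-add from P = (7, 6):
  bit 0 = 0: acc unchanged = O
  bit 1 = 0: acc unchanged = O
  bit 2 = 1: acc = O + (0, 1) = (0, 1)

4P = (0, 1)


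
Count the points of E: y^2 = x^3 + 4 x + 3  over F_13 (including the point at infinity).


For each x in F_13, count y with y^2 = x^3 + 4 x + 3 mod 13:
  x = 0: RHS = 3, y in [4, 9]  -> 2 point(s)
  x = 3: RHS = 3, y in [4, 9]  -> 2 point(s)
  x = 6: RHS = 9, y in [3, 10]  -> 2 point(s)
  x = 7: RHS = 10, y in [6, 7]  -> 2 point(s)
  x = 8: RHS = 1, y in [1, 12]  -> 2 point(s)
  x = 9: RHS = 1, y in [1, 12]  -> 2 point(s)
  x = 10: RHS = 3, y in [4, 9]  -> 2 point(s)
  x = 11: RHS = 0, y in [0]  -> 1 point(s)
Affine points: 15. Add the point at infinity: total = 16.

#E(F_13) = 16


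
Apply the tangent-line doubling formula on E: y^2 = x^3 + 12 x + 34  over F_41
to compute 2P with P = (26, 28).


Doubling: s = (3 x1^2 + a) / (2 y1)
s = (3*26^2 + 12) / (2*28) mod 41 = 13
x3 = s^2 - 2 x1 mod 41 = 13^2 - 2*26 = 35
y3 = s (x1 - x3) - y1 mod 41 = 13 * (26 - 35) - 28 = 19

2P = (35, 19)


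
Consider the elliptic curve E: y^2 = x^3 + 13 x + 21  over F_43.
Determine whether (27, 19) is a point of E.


Check whether y^2 = x^3 + 13 x + 21 (mod 43) for (x, y) = (27, 19).
LHS: y^2 = 19^2 mod 43 = 17
RHS: x^3 + 13 x + 21 = 27^3 + 13*27 + 21 mod 43 = 17
LHS = RHS

Yes, on the curve


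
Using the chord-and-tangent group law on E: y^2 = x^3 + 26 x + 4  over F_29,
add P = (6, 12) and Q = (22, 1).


P != Q, so use the chord formula.
s = (y2 - y1) / (x2 - x1) = (18) / (16) mod 29 = 12
x3 = s^2 - x1 - x2 mod 29 = 12^2 - 6 - 22 = 0
y3 = s (x1 - x3) - y1 mod 29 = 12 * (6 - 0) - 12 = 2

P + Q = (0, 2)


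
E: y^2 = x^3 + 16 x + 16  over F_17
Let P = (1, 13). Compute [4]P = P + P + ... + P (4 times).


k = 4 = 100_2 (binary, LSB first: 001)
Double-and-add from P = (1, 13):
  bit 0 = 0: acc unchanged = O
  bit 1 = 0: acc unchanged = O
  bit 2 = 1: acc = O + (4, 12) = (4, 12)

4P = (4, 12)


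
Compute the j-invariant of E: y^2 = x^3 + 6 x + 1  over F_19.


Delta = -16(4 a^3 + 27 b^2) mod 19 = 13
-1728 * (4 a)^3 = -1728 * (4*6)^3 mod 19 = 11
j = 11 * 13^(-1) mod 19 = 14

j = 14 (mod 19)


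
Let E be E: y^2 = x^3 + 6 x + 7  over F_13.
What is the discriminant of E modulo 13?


4 a^3 + 27 b^2 = 4*6^3 + 27*7^2 = 864 + 1323 = 2187
Delta = -16 * (2187) = -34992
Delta mod 13 = 4

Delta = 4 (mod 13)


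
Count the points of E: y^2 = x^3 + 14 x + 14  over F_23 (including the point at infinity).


For each x in F_23, count y with y^2 = x^3 + 14 x + 14 mod 23:
  x = 1: RHS = 6, y in [11, 12]  -> 2 point(s)
  x = 2: RHS = 4, y in [2, 21]  -> 2 point(s)
  x = 5: RHS = 2, y in [5, 18]  -> 2 point(s)
  x = 7: RHS = 18, y in [8, 15]  -> 2 point(s)
  x = 9: RHS = 18, y in [8, 15]  -> 2 point(s)
  x = 10: RHS = 4, y in [2, 21]  -> 2 point(s)
  x = 11: RHS = 4, y in [2, 21]  -> 2 point(s)
  x = 12: RHS = 1, y in [1, 22]  -> 2 point(s)
  x = 13: RHS = 1, y in [1, 22]  -> 2 point(s)
  x = 17: RHS = 13, y in [6, 17]  -> 2 point(s)
  x = 18: RHS = 3, y in [7, 16]  -> 2 point(s)
  x = 19: RHS = 9, y in [3, 20]  -> 2 point(s)
  x = 21: RHS = 1, y in [1, 22]  -> 2 point(s)
Affine points: 26. Add the point at infinity: total = 27.

#E(F_23) = 27


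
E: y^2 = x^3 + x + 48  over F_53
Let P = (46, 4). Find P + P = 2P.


Doubling: s = (3 x1^2 + a) / (2 y1)
s = (3*46^2 + 1) / (2*4) mod 53 = 45
x3 = s^2 - 2 x1 mod 53 = 45^2 - 2*46 = 25
y3 = s (x1 - x3) - y1 mod 53 = 45 * (46 - 25) - 4 = 40

2P = (25, 40)


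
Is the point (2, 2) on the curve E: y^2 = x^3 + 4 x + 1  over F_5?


Check whether y^2 = x^3 + 4 x + 1 (mod 5) for (x, y) = (2, 2).
LHS: y^2 = 2^2 mod 5 = 4
RHS: x^3 + 4 x + 1 = 2^3 + 4*2 + 1 mod 5 = 2
LHS != RHS

No, not on the curve


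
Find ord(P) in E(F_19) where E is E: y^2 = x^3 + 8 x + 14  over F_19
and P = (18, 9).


Compute successive multiples of P until we hit O:
  1P = (18, 9)
  2P = (9, 6)
  3P = (9, 13)
  4P = (18, 10)
  5P = O

ord(P) = 5


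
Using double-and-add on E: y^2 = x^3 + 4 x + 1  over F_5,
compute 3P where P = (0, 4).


k = 3 = 11_2 (binary, LSB first: 11)
Double-and-add from P = (0, 4):
  bit 0 = 1: acc = O + (0, 4) = (0, 4)
  bit 1 = 1: acc = (0, 4) + (4, 4) = (1, 1)

3P = (1, 1)


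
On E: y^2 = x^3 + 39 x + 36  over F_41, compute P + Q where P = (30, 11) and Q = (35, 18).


P != Q, so use the chord formula.
s = (y2 - y1) / (x2 - x1) = (7) / (5) mod 41 = 26
x3 = s^2 - x1 - x2 mod 41 = 26^2 - 30 - 35 = 37
y3 = s (x1 - x3) - y1 mod 41 = 26 * (30 - 37) - 11 = 12

P + Q = (37, 12)


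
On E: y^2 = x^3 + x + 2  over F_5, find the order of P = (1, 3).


Compute successive multiples of P until we hit O:
  1P = (1, 3)
  2P = (4, 0)
  3P = (1, 2)
  4P = O

ord(P) = 4


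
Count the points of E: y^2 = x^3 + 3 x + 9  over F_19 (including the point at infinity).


For each x in F_19, count y with y^2 = x^3 + 3 x + 9 mod 19:
  x = 0: RHS = 9, y in [3, 16]  -> 2 point(s)
  x = 2: RHS = 4, y in [2, 17]  -> 2 point(s)
  x = 3: RHS = 7, y in [8, 11]  -> 2 point(s)
  x = 4: RHS = 9, y in [3, 16]  -> 2 point(s)
  x = 5: RHS = 16, y in [4, 15]  -> 2 point(s)
  x = 9: RHS = 5, y in [9, 10]  -> 2 point(s)
  x = 11: RHS = 5, y in [9, 10]  -> 2 point(s)
  x = 12: RHS = 6, y in [5, 14]  -> 2 point(s)
  x = 15: RHS = 9, y in [3, 16]  -> 2 point(s)
  x = 16: RHS = 11, y in [7, 12]  -> 2 point(s)
  x = 18: RHS = 5, y in [9, 10]  -> 2 point(s)
Affine points: 22. Add the point at infinity: total = 23.

#E(F_19) = 23


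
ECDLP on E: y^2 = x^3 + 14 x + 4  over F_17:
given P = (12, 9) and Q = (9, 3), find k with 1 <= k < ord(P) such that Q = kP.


Enumerate multiples of P until we hit Q = (9, 3):
  1P = (12, 9)
  2P = (9, 3)
Match found at i = 2.

k = 2


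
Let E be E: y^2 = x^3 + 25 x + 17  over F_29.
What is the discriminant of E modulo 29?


4 a^3 + 27 b^2 = 4*25^3 + 27*17^2 = 62500 + 7803 = 70303
Delta = -16 * (70303) = -1124848
Delta mod 29 = 4

Delta = 4 (mod 29)


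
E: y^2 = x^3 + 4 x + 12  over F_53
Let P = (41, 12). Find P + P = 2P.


Doubling: s = (3 x1^2 + a) / (2 y1)
s = (3*41^2 + 4) / (2*12) mod 53 = 27
x3 = s^2 - 2 x1 mod 53 = 27^2 - 2*41 = 11
y3 = s (x1 - x3) - y1 mod 53 = 27 * (41 - 11) - 12 = 3

2P = (11, 3)


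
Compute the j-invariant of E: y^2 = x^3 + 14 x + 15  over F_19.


Delta = -16(4 a^3 + 27 b^2) mod 19 = 5
-1728 * (4 a)^3 = -1728 * (4*14)^3 mod 19 = 18
j = 18 * 5^(-1) mod 19 = 15

j = 15 (mod 19)


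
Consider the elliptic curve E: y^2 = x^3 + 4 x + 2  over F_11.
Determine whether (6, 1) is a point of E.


Check whether y^2 = x^3 + 4 x + 2 (mod 11) for (x, y) = (6, 1).
LHS: y^2 = 1^2 mod 11 = 1
RHS: x^3 + 4 x + 2 = 6^3 + 4*6 + 2 mod 11 = 0
LHS != RHS

No, not on the curve


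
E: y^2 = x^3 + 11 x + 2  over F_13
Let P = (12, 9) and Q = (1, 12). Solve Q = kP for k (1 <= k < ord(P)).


Enumerate multiples of P until we hit Q = (1, 12):
  1P = (12, 9)
  2P = (1, 1)
  3P = (3, 7)
  4P = (8, 2)
  5P = (5, 0)
  6P = (8, 11)
  7P = (3, 6)
  8P = (1, 12)
Match found at i = 8.

k = 8


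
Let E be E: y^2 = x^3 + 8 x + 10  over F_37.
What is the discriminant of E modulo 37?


4 a^3 + 27 b^2 = 4*8^3 + 27*10^2 = 2048 + 2700 = 4748
Delta = -16 * (4748) = -75968
Delta mod 37 = 30

Delta = 30 (mod 37)


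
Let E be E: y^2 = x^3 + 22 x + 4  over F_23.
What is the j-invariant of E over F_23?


Delta = -16(4 a^3 + 27 b^2) mod 23 = 6
-1728 * (4 a)^3 = -1728 * (4*22)^3 mod 23 = 8
j = 8 * 6^(-1) mod 23 = 9

j = 9 (mod 23)


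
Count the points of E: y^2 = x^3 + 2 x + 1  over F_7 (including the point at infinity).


For each x in F_7, count y with y^2 = x^3 + 2 x + 1 mod 7:
  x = 0: RHS = 1, y in [1, 6]  -> 2 point(s)
  x = 1: RHS = 4, y in [2, 5]  -> 2 point(s)
Affine points: 4. Add the point at infinity: total = 5.

#E(F_7) = 5


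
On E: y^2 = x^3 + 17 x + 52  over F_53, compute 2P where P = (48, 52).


Doubling: s = (3 x1^2 + a) / (2 y1)
s = (3*48^2 + 17) / (2*52) mod 53 = 7
x3 = s^2 - 2 x1 mod 53 = 7^2 - 2*48 = 6
y3 = s (x1 - x3) - y1 mod 53 = 7 * (48 - 6) - 52 = 30

2P = (6, 30)


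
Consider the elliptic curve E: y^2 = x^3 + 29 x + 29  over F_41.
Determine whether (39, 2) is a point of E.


Check whether y^2 = x^3 + 29 x + 29 (mod 41) for (x, y) = (39, 2).
LHS: y^2 = 2^2 mod 41 = 4
RHS: x^3 + 29 x + 29 = 39^3 + 29*39 + 29 mod 41 = 4
LHS = RHS

Yes, on the curve


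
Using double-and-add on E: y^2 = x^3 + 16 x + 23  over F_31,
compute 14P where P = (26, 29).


k = 14 = 1110_2 (binary, LSB first: 0111)
Double-and-add from P = (26, 29):
  bit 0 = 0: acc unchanged = O
  bit 1 = 1: acc = O + (18, 6) = (18, 6)
  bit 2 = 1: acc = (18, 6) + (2, 30) = (21, 14)
  bit 3 = 1: acc = (21, 14) + (6, 26) = (22, 24)

14P = (22, 24)


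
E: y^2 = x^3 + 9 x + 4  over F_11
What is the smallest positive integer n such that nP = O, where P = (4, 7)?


Compute successive multiples of P until we hit O:
  1P = (4, 7)
  2P = (1, 6)
  3P = (0, 9)
  4P = (10, 7)
  5P = (8, 4)
  6P = (3, 6)
  7P = (5, 3)
  8P = (7, 5)
  ... (continuing to 18P)
  18P = O

ord(P) = 18


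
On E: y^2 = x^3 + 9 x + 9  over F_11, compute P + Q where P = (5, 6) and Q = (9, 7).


P != Q, so use the chord formula.
s = (y2 - y1) / (x2 - x1) = (1) / (4) mod 11 = 3
x3 = s^2 - x1 - x2 mod 11 = 3^2 - 5 - 9 = 6
y3 = s (x1 - x3) - y1 mod 11 = 3 * (5 - 6) - 6 = 2

P + Q = (6, 2)


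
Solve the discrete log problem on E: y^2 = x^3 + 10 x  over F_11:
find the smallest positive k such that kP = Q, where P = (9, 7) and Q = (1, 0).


Enumerate multiples of P until we hit Q = (1, 0):
  1P = (9, 7)
  2P = (4, 4)
  3P = (1, 0)
Match found at i = 3.

k = 3


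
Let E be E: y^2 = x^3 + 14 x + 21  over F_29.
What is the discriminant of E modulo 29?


4 a^3 + 27 b^2 = 4*14^3 + 27*21^2 = 10976 + 11907 = 22883
Delta = -16 * (22883) = -366128
Delta mod 29 = 26

Delta = 26 (mod 29)


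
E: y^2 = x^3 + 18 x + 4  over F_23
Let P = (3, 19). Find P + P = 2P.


Doubling: s = (3 x1^2 + a) / (2 y1)
s = (3*3^2 + 18) / (2*19) mod 23 = 3
x3 = s^2 - 2 x1 mod 23 = 3^2 - 2*3 = 3
y3 = s (x1 - x3) - y1 mod 23 = 3 * (3 - 3) - 19 = 4

2P = (3, 4)


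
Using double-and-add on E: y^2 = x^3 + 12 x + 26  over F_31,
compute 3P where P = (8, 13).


k = 3 = 11_2 (binary, LSB first: 11)
Double-and-add from P = (8, 13):
  bit 0 = 1: acc = O + (8, 13) = (8, 13)
  bit 1 = 1: acc = (8, 13) + (23, 10) = (5, 5)

3P = (5, 5)


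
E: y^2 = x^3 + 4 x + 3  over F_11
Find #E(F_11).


For each x in F_11, count y with y^2 = x^3 + 4 x + 3 mod 11:
  x = 0: RHS = 3, y in [5, 6]  -> 2 point(s)
  x = 3: RHS = 9, y in [3, 8]  -> 2 point(s)
  x = 5: RHS = 5, y in [4, 7]  -> 2 point(s)
  x = 6: RHS = 1, y in [1, 10]  -> 2 point(s)
  x = 7: RHS = 0, y in [0]  -> 1 point(s)
  x = 9: RHS = 9, y in [3, 8]  -> 2 point(s)
  x = 10: RHS = 9, y in [3, 8]  -> 2 point(s)
Affine points: 13. Add the point at infinity: total = 14.

#E(F_11) = 14


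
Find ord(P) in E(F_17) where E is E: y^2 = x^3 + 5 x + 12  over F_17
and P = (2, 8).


Compute successive multiples of P until we hit O:
  1P = (2, 8)
  2P = (13, 9)
  3P = (11, 2)
  4P = (12, 10)
  5P = (1, 16)
  6P = (10, 5)
  7P = (7, 13)
  8P = (9, 2)
  ... (continuing to 21P)
  21P = O

ord(P) = 21


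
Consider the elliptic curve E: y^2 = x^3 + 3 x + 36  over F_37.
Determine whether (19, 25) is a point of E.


Check whether y^2 = x^3 + 3 x + 36 (mod 37) for (x, y) = (19, 25).
LHS: y^2 = 25^2 mod 37 = 33
RHS: x^3 + 3 x + 36 = 19^3 + 3*19 + 36 mod 37 = 33
LHS = RHS

Yes, on the curve


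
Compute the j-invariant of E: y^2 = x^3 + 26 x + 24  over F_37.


Delta = -16(4 a^3 + 27 b^2) mod 37 = 3
-1728 * (4 a)^3 = -1728 * (4*26)^3 mod 37 = 1
j = 1 * 3^(-1) mod 37 = 25

j = 25 (mod 37)


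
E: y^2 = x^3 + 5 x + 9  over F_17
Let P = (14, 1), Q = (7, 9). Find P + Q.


P != Q, so use the chord formula.
s = (y2 - y1) / (x2 - x1) = (8) / (10) mod 17 = 11
x3 = s^2 - x1 - x2 mod 17 = 11^2 - 14 - 7 = 15
y3 = s (x1 - x3) - y1 mod 17 = 11 * (14 - 15) - 1 = 5

P + Q = (15, 5)


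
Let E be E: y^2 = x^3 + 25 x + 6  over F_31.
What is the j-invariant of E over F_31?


Delta = -16(4 a^3 + 27 b^2) mod 31 = 8
-1728 * (4 a)^3 = -1728 * (4*25)^3 mod 31 = 16
j = 16 * 8^(-1) mod 31 = 2

j = 2 (mod 31)


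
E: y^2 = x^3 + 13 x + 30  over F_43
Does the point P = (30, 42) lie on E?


Check whether y^2 = x^3 + 13 x + 30 (mod 43) for (x, y) = (30, 42).
LHS: y^2 = 42^2 mod 43 = 1
RHS: x^3 + 13 x + 30 = 30^3 + 13*30 + 30 mod 43 = 29
LHS != RHS

No, not on the curve


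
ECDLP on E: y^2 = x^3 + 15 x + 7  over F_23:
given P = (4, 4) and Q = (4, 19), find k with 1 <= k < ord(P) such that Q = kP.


Enumerate multiples of P until we hit Q = (4, 19):
  1P = (4, 4)
  2P = (17, 0)
  3P = (4, 19)
Match found at i = 3.

k = 3


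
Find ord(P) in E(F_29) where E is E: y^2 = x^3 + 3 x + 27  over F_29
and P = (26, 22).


Compute successive multiples of P until we hit O:
  1P = (26, 22)
  2P = (10, 10)
  3P = (28, 20)
  4P = (5, 15)
  5P = (11, 12)
  6P = (15, 24)
  7P = (12, 15)
  8P = (13, 28)
  ... (continuing to 18P)
  18P = O

ord(P) = 18


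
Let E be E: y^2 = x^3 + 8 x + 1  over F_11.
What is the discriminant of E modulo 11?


4 a^3 + 27 b^2 = 4*8^3 + 27*1^2 = 2048 + 27 = 2075
Delta = -16 * (2075) = -33200
Delta mod 11 = 9

Delta = 9 (mod 11)


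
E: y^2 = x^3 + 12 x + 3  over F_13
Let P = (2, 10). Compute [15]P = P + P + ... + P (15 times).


k = 15 = 1111_2 (binary, LSB first: 1111)
Double-and-add from P = (2, 10):
  bit 0 = 1: acc = O + (2, 10) = (2, 10)
  bit 1 = 1: acc = (2, 10) + (12, 4) = (3, 1)
  bit 2 = 1: acc = (3, 1) + (11, 6) = (0, 9)
  bit 3 = 1: acc = (0, 9) + (8, 0) = (2, 3)

15P = (2, 3)


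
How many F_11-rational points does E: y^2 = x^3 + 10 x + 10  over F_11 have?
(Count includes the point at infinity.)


For each x in F_11, count y with y^2 = x^3 + 10 x + 10 mod 11:
  x = 2: RHS = 5, y in [4, 7]  -> 2 point(s)
  x = 3: RHS = 1, y in [1, 10]  -> 2 point(s)
  x = 4: RHS = 4, y in [2, 9]  -> 2 point(s)
  x = 5: RHS = 9, y in [3, 8]  -> 2 point(s)
  x = 6: RHS = 0, y in [0]  -> 1 point(s)
  x = 7: RHS = 5, y in [4, 7]  -> 2 point(s)
  x = 9: RHS = 4, y in [2, 9]  -> 2 point(s)
Affine points: 13. Add the point at infinity: total = 14.

#E(F_11) = 14


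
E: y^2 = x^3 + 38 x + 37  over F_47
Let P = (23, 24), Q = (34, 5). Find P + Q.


P != Q, so use the chord formula.
s = (y2 - y1) / (x2 - x1) = (28) / (11) mod 47 = 41
x3 = s^2 - x1 - x2 mod 47 = 41^2 - 23 - 34 = 26
y3 = s (x1 - x3) - y1 mod 47 = 41 * (23 - 26) - 24 = 41

P + Q = (26, 41)


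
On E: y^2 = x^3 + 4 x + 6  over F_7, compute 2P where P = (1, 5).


Doubling: s = (3 x1^2 + a) / (2 y1)
s = (3*1^2 + 4) / (2*5) mod 7 = 0
x3 = s^2 - 2 x1 mod 7 = 0^2 - 2*1 = 5
y3 = s (x1 - x3) - y1 mod 7 = 0 * (1 - 5) - 5 = 2

2P = (5, 2)


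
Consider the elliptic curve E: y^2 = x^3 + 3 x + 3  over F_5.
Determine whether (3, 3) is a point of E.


Check whether y^2 = x^3 + 3 x + 3 (mod 5) for (x, y) = (3, 3).
LHS: y^2 = 3^2 mod 5 = 4
RHS: x^3 + 3 x + 3 = 3^3 + 3*3 + 3 mod 5 = 4
LHS = RHS

Yes, on the curve


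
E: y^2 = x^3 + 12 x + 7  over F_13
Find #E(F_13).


For each x in F_13, count y with y^2 = x^3 + 12 x + 7 mod 13:
  x = 2: RHS = 0, y in [0]  -> 1 point(s)
  x = 5: RHS = 10, y in [6, 7]  -> 2 point(s)
  x = 6: RHS = 9, y in [3, 10]  -> 2 point(s)
  x = 8: RHS = 4, y in [2, 11]  -> 2 point(s)
  x = 9: RHS = 12, y in [5, 8]  -> 2 point(s)
  x = 10: RHS = 9, y in [3, 10]  -> 2 point(s)
  x = 11: RHS = 1, y in [1, 12]  -> 2 point(s)
Affine points: 13. Add the point at infinity: total = 14.

#E(F_13) = 14


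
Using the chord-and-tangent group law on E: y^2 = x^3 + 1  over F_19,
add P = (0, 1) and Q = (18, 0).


P != Q, so use the chord formula.
s = (y2 - y1) / (x2 - x1) = (18) / (18) mod 19 = 1
x3 = s^2 - x1 - x2 mod 19 = 1^2 - 0 - 18 = 2
y3 = s (x1 - x3) - y1 mod 19 = 1 * (0 - 2) - 1 = 16

P + Q = (2, 16)


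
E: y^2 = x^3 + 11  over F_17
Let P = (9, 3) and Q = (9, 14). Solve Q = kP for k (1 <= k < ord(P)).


Enumerate multiples of P until we hit Q = (9, 14):
  1P = (9, 3)
  2P = (3, 2)
  3P = (14, 16)
  4P = (13, 7)
  5P = (13, 10)
  6P = (14, 1)
  7P = (3, 15)
  8P = (9, 14)
Match found at i = 8.

k = 8


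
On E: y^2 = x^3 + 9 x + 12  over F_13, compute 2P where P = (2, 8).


Doubling: s = (3 x1^2 + a) / (2 y1)
s = (3*2^2 + 9) / (2*8) mod 13 = 7
x3 = s^2 - 2 x1 mod 13 = 7^2 - 2*2 = 6
y3 = s (x1 - x3) - y1 mod 13 = 7 * (2 - 6) - 8 = 3

2P = (6, 3)


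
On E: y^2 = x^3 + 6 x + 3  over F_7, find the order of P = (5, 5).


Compute successive multiples of P until we hit O:
  1P = (5, 5)
  2P = (5, 2)
  3P = O

ord(P) = 3


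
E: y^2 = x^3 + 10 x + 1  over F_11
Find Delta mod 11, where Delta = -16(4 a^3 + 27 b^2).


4 a^3 + 27 b^2 = 4*10^3 + 27*1^2 = 4000 + 27 = 4027
Delta = -16 * (4027) = -64432
Delta mod 11 = 6

Delta = 6 (mod 11)


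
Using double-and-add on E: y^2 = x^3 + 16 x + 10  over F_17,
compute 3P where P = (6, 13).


k = 3 = 11_2 (binary, LSB first: 11)
Double-and-add from P = (6, 13):
  bit 0 = 1: acc = O + (6, 13) = (6, 13)
  bit 1 = 1: acc = (6, 13) + (3, 0) = (6, 4)

3P = (6, 4)


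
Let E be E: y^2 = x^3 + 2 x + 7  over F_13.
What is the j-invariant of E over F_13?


Delta = -16(4 a^3 + 27 b^2) mod 13 = 4
-1728 * (4 a)^3 = -1728 * (4*2)^3 mod 13 = 5
j = 5 * 4^(-1) mod 13 = 11

j = 11 (mod 13)


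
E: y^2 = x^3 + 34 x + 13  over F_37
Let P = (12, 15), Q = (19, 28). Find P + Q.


P != Q, so use the chord formula.
s = (y2 - y1) / (x2 - x1) = (13) / (7) mod 37 = 23
x3 = s^2 - x1 - x2 mod 37 = 23^2 - 12 - 19 = 17
y3 = s (x1 - x3) - y1 mod 37 = 23 * (12 - 17) - 15 = 18

P + Q = (17, 18)


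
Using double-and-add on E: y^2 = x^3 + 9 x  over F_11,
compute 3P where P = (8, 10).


k = 3 = 11_2 (binary, LSB first: 11)
Double-and-add from P = (8, 10):
  bit 0 = 1: acc = O + (8, 10) = (8, 10)
  bit 1 = 1: acc = (8, 10) + (0, 0) = (8, 1)

3P = (8, 1)


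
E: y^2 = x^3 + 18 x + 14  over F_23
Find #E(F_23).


For each x in F_23, count y with y^2 = x^3 + 18 x + 14 mod 23:
  x = 2: RHS = 12, y in [9, 14]  -> 2 point(s)
  x = 3: RHS = 3, y in [7, 16]  -> 2 point(s)
  x = 4: RHS = 12, y in [9, 14]  -> 2 point(s)
  x = 6: RHS = 16, y in [4, 19]  -> 2 point(s)
  x = 7: RHS = 0, y in [0]  -> 1 point(s)
  x = 8: RHS = 3, y in [7, 16]  -> 2 point(s)
  x = 9: RHS = 8, y in [10, 13]  -> 2 point(s)
  x = 11: RHS = 2, y in [5, 18]  -> 2 point(s)
  x = 12: RHS = 3, y in [7, 16]  -> 2 point(s)
  x = 15: RHS = 2, y in [5, 18]  -> 2 point(s)
  x = 17: RHS = 12, y in [9, 14]  -> 2 point(s)
  x = 18: RHS = 6, y in [11, 12]  -> 2 point(s)
  x = 19: RHS = 16, y in [4, 19]  -> 2 point(s)
  x = 20: RHS = 2, y in [5, 18]  -> 2 point(s)
  x = 21: RHS = 16, y in [4, 19]  -> 2 point(s)
  x = 22: RHS = 18, y in [8, 15]  -> 2 point(s)
Affine points: 31. Add the point at infinity: total = 32.

#E(F_23) = 32
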